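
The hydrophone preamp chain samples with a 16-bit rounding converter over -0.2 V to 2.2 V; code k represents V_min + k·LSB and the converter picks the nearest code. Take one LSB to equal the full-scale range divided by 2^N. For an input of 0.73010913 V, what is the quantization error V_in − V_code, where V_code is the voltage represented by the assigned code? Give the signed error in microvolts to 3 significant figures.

Full-scale range = 2.2 V − (-0.2 V) = 2.4 V. LSB = 2.4 V / 2^16 ≈ 36.62 µV.
(V_in − V_min)/LSB = (0.73010913 − (-0.2)) × 65536/2.4 = 25398.1800 → nearest code k = 25398.
V_code = -0.2 + (25398/65536) × 2.4 = 0.73010253906 V.
e = 0.73010913 − (0.73010253906) = +6.59 µV.

+6.59 µV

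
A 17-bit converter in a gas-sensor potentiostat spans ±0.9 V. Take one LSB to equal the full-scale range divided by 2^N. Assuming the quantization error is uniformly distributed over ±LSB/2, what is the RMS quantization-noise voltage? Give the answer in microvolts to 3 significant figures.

Full-scale range = 0.9 V − (-0.9 V) = 1.8 V.
One LSB is 1.8 V / 131072 = 13.733 µV.
For a uniform distribution on [−LSB/2, +LSB/2], V_rms = LSB/√12 = 13.733 µV/3.4641 = 3.96 µV.

3.96 µV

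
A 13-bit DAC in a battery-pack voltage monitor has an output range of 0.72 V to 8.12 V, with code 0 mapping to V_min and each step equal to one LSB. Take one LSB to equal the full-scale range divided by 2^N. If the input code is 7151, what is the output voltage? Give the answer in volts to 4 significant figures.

Full-scale range = 8.12 V − (0.72 V) = 7.4 V. LSB = 7.4 V / 2^13.
V_out = V_min + code × LSB = 0.72 V + 7151 × 7.4 V / 8192
      = 0.72 + 6.45964 = 7.17964 V.

7.180 V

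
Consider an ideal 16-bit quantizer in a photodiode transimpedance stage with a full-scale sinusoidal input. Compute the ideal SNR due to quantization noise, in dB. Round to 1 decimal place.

98.1 dB

Ideal quantization SNR: 6.02 × 16 + 1.76 dB = 98.1 dB.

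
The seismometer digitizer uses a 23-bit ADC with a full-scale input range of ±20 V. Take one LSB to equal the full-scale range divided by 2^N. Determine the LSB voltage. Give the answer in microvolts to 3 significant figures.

Span: 20 V − (-20 V) = 40 V.
There are 2^23 = 8388608 steps.
One LSB is 40 V / 8388608 = 4.77 µV.

4.77 µV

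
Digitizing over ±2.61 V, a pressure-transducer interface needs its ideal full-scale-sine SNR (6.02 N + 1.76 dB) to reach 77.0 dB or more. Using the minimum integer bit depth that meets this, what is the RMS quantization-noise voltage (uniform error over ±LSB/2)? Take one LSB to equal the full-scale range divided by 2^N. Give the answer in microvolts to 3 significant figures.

Full-scale range = 2.61 V − (-2.61 V) = 5.22 V.
N ≥ (77.0 − 1.76)/6.02 = 12.498 → N_min = 13.
LSB = 5.22 V ÷ 2^13 = 5.22/8192 V = 0.63721 mV.
V_rms = LSB/√12 = 184 µV.

184 µV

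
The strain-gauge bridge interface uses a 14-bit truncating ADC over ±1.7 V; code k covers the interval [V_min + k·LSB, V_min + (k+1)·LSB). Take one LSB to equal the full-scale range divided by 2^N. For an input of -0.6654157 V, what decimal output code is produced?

Span: 1.7 V − (-1.7 V) = 3.4 V. LSB = 3.4 V / 2^14 ≈ 207.5 µV.
V_in − V_min = -0.6654157 − (-1.7) = 1.0345843 V.
Divide by LSB: 1.0345843 × 16384/3.4 = 4985.4792.
Truncating gives code 4985.

4985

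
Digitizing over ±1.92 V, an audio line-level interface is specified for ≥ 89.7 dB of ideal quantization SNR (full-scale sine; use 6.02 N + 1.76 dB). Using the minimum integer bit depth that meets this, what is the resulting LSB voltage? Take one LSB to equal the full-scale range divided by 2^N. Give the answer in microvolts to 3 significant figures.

117 µV

Full-scale range = 1.92 V − (-1.92 V) = 3.84 V.
N ≥ (89.7 − 1.76)/6.02 = 14.608 → N_min = 15.
One LSB is 3.84 V / 32768 = 117 µV.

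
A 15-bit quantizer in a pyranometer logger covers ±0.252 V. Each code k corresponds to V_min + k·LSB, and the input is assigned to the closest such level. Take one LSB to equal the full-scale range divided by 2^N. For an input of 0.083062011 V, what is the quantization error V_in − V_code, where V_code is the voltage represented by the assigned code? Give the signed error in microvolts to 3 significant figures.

+5.37 µV

Range = 0.252 − (-0.252) = 0.504 V. LSB = 0.504 V / 2^15 ≈ 15.38 µV.
(V_in − V_min)/LSB = (0.083062011 − (-0.252)) × 32768/0.504 = 21784.3492 → nearest code k = 21784.
Reconstructed level: -0.252 + 21784 × 0.504/32768 V = 0.083056640625 V.
V_in − V_code = 0.083062011 − (0.083056640625) = +5.37 µV.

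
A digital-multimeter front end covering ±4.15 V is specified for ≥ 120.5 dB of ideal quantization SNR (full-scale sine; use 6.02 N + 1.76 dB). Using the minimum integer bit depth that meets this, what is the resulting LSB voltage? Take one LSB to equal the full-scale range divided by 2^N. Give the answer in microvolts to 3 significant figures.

7.92 µV

The full-scale span is 4.15 − (-4.15) = 8.3 V.
N ≥ (120.5 − 1.76)/6.02 = 19.724 → N_min = 20.
Step size = 8.3/1048576 V = 7.92 µV.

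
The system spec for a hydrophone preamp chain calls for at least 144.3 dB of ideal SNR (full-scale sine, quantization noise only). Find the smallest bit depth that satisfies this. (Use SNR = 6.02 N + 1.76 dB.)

24 bits

6.02 N + 1.76 ≥ 144.3 gives N ≥ 23.678, so the minimum integer is 24.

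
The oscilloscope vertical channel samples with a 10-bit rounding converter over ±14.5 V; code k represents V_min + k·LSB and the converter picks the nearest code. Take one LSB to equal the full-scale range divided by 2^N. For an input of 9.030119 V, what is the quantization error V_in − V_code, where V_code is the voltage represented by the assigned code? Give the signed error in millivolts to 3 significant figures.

The full-scale span is 14.5 − (-14.5) = 29 V. LSB = 29 V / 2^10 ≈ 28.32 mV.
Position in LSBs: (9.030119 − (-14.5)) × 1024/29 = 830.8566; rounding gives k = 831.
Reconstructed level: -14.5 + 831 × 29/1024 V = 9.034179688 V.
Error = V_in − V_code = 9.030119 − (9.034179688) = −4.06 mV.

−4.06 mV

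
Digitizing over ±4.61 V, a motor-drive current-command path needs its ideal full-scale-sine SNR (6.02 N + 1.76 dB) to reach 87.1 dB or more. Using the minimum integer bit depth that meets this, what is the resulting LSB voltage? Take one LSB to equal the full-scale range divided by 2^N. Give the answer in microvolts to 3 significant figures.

Full-scale range = 4.61 V − (-4.61 V) = 9.22 V.
6.02 N + 1.76 ≥ 87.1 gives N ≥ 14.176, so the minimum integer is 15.
LSB = 9.22 V / 2^15 = 281 µV.

281 µV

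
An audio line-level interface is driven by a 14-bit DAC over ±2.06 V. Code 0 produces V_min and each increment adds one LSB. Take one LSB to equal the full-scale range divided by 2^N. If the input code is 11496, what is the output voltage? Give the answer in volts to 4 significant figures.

0.8308 V

Range = 2.06 − (-2.06) = 4.12 V. LSB = 4.12 V / 2^14.
V_out = V_min + code × LSB = -2.06 V + 11496 × 4.12 V / 16384
      = -2.06 + 2.89084 = 0.830840 V.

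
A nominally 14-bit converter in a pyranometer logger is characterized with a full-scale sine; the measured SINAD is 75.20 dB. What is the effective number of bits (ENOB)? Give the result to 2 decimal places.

ENOB = (75.20 − 1.76)/6.02 = 12.1993 bits.

12.20 bits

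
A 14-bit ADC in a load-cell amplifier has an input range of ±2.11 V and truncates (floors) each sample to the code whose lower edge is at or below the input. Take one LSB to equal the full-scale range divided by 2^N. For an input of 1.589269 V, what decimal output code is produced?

Span: 2.11 V − (-2.11 V) = 4.22 V. LSB = 4.22 V / 2^14 ≈ 257.6 µV.
(V_in − V_min) × 2^14/range = (1.589269 − (-2.11)) × 16384/4.22 = 14362.280.
Floor → code = 14362.

14362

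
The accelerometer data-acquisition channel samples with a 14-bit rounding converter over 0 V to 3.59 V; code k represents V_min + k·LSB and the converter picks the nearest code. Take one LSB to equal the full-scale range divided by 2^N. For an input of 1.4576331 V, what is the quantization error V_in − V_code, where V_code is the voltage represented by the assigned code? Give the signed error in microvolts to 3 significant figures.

+72.1 µV

V_FS = 3.59 V. LSB = 3.59 V / 2^14 ≈ 219.1 µV.
Position in LSBs: (1.4576331 − (0)) × 16384/3.59 = 6652.3289; rounding gives k = 6652.
V_code = 0 + (6652/16384) × 3.59 = 1.4575610352 V.
Error = V_in − V_code = 1.4576331 − (1.4575610352) = +72.1 µV.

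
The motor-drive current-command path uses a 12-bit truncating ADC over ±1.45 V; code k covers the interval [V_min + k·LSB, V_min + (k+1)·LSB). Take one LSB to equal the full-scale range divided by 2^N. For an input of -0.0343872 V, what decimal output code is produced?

Full-scale range = 1.45 V − (-1.45 V) = 2.9 V. LSB = 2.9 V / 2^12 ≈ 0.7080 mV.
(V_in − V_min) × 2^12/range = (-0.0343872 − (-1.45)) × 4096/2.9 = 1999.431.
Floor → code = 1999.

1999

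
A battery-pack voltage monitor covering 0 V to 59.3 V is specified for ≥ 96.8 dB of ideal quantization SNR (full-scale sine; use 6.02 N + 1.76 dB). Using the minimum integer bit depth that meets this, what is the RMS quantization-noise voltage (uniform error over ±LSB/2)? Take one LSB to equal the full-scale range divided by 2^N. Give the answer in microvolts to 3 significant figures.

261 µV

Full-scale range = 59.3 V.
6.02 N + 1.76 ≥ 96.8 gives N ≥ 15.787, so the minimum integer is 16.
Step size = 59.3/65536 V = 0.90485 mV.
V_rms = LSB/√12 = 261 µV.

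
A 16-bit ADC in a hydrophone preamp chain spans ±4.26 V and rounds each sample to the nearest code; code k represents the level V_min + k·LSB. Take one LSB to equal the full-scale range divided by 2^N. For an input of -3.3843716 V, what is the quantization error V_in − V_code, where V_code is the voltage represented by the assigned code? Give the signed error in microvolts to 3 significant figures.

+45.5 µV

Full-scale range = 4.26 V − (-4.26 V) = 8.52 V. LSB = 8.52 V / 2^16 ≈ 130.0 µV.
(-3.3843716 − (-4.26)) / LSB = 0.8756284 × 65536/8.52 = 6735.3501. Nearest integer: k = 6735.
V_code = V_min + k × range/2^16 = -4.26 + 6735 × 8.52/65536 = -3.3844171143 V.
V_in − V_code = -3.3843716 − (-3.3844171143) = +45.5 µV.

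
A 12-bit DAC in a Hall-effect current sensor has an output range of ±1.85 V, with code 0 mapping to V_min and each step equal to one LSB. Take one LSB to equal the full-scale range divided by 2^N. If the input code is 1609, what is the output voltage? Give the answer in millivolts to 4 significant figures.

Full-scale range = 1.85 V − (-1.85 V) = 3.7 V. LSB = 3.7 V / 2^12.
Output = V_min + (1609/4096) × range = -1.85 + 0.392822 × 3.7 V
      = -1.85 V + 1.45344 V = -0.396558 V.

-396.6 mV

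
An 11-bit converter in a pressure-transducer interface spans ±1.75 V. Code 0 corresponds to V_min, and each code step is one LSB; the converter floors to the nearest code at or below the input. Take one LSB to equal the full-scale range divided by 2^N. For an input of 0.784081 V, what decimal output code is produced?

Span: 1.75 V − (-1.75 V) = 3.5 V. LSB = 3.5 V / 2^11 ≈ 1.709 mV.
code = ⌊(V_in − V_min)/LSB⌋ = ⌊(V_in − V_min) × 2^11 / range⌋
     = ⌊(0.784081 − (-1.75)) × 2048 / 3.5⌋ = ⌊2.534081 × 2048/3.5⌋
     = ⌊1482.799⌋ = 1482.

1482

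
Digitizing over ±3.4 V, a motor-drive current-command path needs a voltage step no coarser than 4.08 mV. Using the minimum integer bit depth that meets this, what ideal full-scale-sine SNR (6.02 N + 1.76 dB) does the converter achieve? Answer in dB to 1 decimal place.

The full-scale span is 3.4 − (-3.4) = 6.8 V.
Levels needed ≥ 6.8/4.08 mV = 1667. 2^11 = 2048 suffices, so N_min = 11.
6.02(11) + 1.76 = 67.98 dB.

68.0 dB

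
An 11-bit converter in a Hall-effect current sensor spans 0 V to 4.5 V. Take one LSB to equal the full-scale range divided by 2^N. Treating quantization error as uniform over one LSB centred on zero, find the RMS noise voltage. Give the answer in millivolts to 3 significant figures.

0.634 mV

Span = 4.5 V.
Step size = 4.5/2048 V = 2.1973 mV.
V_rms = LSB/√12 = 2.1973 mV / √12 = 0.634 mV.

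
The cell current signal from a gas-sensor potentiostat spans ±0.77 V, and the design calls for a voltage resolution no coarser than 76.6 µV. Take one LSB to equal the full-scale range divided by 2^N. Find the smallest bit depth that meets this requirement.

Span: 0.77 V − (-0.77 V) = 1.54 V.
1.54 V / 76.6 µV = 20100. Since 2^14 = 16384 and 2^15 = 32768, N = 15.

15 bits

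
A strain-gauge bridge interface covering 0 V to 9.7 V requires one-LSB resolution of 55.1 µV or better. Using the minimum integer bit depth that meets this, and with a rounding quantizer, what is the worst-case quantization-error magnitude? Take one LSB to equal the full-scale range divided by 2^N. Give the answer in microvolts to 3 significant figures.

18.5 µV

V_FS = 9.7 V.
Levels needed ≥ 9.7/55.1 µV = 176000. 2^18 = 262144 suffices, so N_min = 18.
One LSB is 9.7 V / 262144 = 37.003 µV.
Max error for round-to-nearest is LSB/2 = 18.5 µV.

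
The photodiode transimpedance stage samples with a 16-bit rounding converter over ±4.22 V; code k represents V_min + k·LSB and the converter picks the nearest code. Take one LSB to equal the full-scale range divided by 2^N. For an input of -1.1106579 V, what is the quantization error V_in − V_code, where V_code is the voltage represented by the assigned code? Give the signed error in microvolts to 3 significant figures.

−23.1 µV

The full-scale span is 4.22 − (-4.22) = 8.44 V. LSB = 8.44 V / 2^16 ≈ 128.8 µV.
Position in LSBs: (-1.1106579 − (-4.22)) × 65536/8.44 = 24143.8204; rounding gives k = 24144.
Reconstructed level: -4.22 + 24144 × 8.44/65536 V = -1.1106347656 V.
Error = V_in − V_code = -1.1106579 − (-1.1106347656) = −23.1 µV.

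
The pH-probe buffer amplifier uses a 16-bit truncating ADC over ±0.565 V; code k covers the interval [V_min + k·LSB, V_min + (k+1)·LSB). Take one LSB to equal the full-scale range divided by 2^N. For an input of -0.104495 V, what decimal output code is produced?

26707

Span: 0.565 V − (-0.565 V) = 1.13 V. LSB = 1.13 V / 2^16 ≈ 17.24 µV.
(V_in − V_min) × 2^16/range = (-0.104495 − (-0.565)) × 65536/1.13 = 26707.660.
Floor → code = 26707.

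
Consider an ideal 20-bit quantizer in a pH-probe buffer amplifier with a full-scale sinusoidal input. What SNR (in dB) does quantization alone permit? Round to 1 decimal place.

6.02(20) + 1.76 = 120.40 + 1.76 = 122.16 dB.

122.2 dB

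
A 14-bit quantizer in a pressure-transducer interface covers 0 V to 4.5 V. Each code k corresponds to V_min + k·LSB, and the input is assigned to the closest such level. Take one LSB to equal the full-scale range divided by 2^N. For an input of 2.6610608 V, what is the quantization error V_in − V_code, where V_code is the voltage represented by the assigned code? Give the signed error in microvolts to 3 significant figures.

−103 µV

Span = 4.5 V. LSB = 4.5 V / 2^14 ≈ 274.7 µV.
(2.6610608 − (0)) / LSB = 2.6610608 × 16384/4.5 = 9688.6267. Nearest integer: k = 9689.
V_code = V_min + k × range/2^14 = 0 + 9689 × 4.5/16384 = 2.6611633301 V.
e = 2.6610608 − (2.6611633301) = −103 µV.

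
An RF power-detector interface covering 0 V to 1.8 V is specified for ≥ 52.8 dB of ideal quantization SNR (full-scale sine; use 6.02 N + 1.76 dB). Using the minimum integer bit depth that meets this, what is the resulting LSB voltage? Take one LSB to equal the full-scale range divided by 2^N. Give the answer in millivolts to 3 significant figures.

Span = 1.8 V.
Solving 6.02 N ≥ 52.8 − 1.76: N ≥ 8.478. Round up → N = 9.
LSB = 1.8 V / 2^9 = 3.52 mV.

3.52 mV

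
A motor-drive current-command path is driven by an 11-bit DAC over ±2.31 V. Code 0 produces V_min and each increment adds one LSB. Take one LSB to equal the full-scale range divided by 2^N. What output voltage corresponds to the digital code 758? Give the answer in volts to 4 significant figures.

-0.6001 V

The full-scale span is 2.31 − (-2.31) = 4.62 V. LSB = 4.62 V / 2^11.
Output = V_min + (758/2048) × range = -2.31 + 0.370117 × 4.62 V
      = -2.31 V + 1.70994 V = -0.600059 V.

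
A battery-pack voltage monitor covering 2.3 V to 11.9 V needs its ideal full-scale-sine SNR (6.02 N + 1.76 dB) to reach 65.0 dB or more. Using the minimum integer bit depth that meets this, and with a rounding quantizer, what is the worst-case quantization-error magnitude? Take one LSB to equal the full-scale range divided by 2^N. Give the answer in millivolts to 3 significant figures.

Range = 11.9 − (2.3) = 9.6 V.
N ≥ (65.0 − 1.76)/6.02 = 10.505 → N_min = 11.
Step size = 9.6/2048 V = 4.6875 mV.
Max error for round-to-nearest is LSB/2 = 2.34 mV.

2.34 mV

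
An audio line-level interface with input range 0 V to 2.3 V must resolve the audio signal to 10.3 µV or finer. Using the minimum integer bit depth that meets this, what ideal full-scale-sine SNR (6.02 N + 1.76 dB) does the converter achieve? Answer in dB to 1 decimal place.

110.1 dB

Span = 2.3 V.
Need 2^N ≥ 2.3 V / 10.3 µV = 223300 → N_min = 18.
6.02(18) + 1.76 = 110.12 dB.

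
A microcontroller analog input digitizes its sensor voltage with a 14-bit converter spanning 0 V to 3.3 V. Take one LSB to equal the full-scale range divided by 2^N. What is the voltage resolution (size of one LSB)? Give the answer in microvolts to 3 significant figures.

Full-scale range = 3.3 V.
There are 2^14 = 16384 steps.
LSB = 3.3 V / 2^14 = 201 µV.

201 µV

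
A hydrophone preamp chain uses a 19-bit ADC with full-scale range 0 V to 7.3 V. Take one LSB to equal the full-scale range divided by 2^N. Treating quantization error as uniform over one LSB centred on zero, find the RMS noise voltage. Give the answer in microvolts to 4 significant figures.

4.019 µV

V_FS = 7.3 V.
LSB = 7.3 V / 2^19 = 13.9236 µV.
V_rms = LSB/√12 = 13.9236 µV / √12 = 4.019 µV.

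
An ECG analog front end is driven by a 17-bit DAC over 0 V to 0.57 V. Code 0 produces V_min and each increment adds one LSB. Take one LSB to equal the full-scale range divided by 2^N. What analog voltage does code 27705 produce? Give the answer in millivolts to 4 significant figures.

Full-scale range = 0.57 V. LSB = 0.57 V / 2^17.
V_out = V_min + code × LSB = 0 V + 27705 × 0.57 V / 131072
      = 0 V + 0.120482 V = 0.120482 V.

120.5 mV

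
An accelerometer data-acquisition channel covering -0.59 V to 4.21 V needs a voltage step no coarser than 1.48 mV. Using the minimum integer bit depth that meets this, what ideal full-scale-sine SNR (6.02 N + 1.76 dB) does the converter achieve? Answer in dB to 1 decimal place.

Full-scale range = 4.21 V − (-0.59 V) = 4.8 V.
Need 2^N ≥ 4.8 V / 1.48 mV = 3243 → N_min = 12.
Ideal SNR at N = 12: 6.02·12 + 1.76 = 74.0 dB.

74.0 dB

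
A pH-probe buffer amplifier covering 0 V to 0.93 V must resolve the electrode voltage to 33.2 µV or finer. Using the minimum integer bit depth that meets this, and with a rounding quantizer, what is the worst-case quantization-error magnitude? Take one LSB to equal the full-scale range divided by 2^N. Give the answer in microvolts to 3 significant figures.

14.2 µV

V_FS = 0.93 V.
0.93 V / 33.2 µV = 28010. Since 2^14 = 16384 and 2^15 = 32768, N = 15.
One LSB is 0.93 V / 32768 = 28.381 µV.
Half an LSB is 14.2 µV.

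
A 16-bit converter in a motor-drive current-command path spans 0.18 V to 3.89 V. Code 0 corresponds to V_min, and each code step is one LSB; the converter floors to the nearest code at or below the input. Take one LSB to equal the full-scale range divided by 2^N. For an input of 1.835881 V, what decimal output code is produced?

Range = 3.89 − (0.18) = 3.71 V. LSB = 3.71 V / 2^16 ≈ 56.61 µV.
V_in − V_min = 1.835881 − (0.18) = 1.655881 V.
Divide by LSB: 1.655881 × 65536/3.71 = 29250.6246.
Truncating gives code 29250.

29250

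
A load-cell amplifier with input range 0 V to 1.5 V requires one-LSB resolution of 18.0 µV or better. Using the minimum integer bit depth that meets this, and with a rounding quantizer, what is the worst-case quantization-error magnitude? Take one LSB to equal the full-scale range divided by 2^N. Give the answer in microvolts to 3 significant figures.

5.72 µV

Range is 1.5 V.
Need 2^N ≥ 1.5 V / 18.0 µV = 83330 → N_min = 17.
LSB = 1.5 V / 2^17 = 11.444 µV.
|e|_max = LSB/2 = 5.72 µV.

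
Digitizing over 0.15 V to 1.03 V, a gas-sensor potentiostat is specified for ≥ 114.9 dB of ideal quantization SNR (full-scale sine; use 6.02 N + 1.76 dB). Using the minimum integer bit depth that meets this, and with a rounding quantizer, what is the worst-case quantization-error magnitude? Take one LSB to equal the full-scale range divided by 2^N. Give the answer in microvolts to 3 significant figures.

Range = 1.03 − (0.15) = 0.88 V.
Solving 6.02 N ≥ 114.9 − 1.76: N ≥ 18.794. Round up → N = 19.
One LSB is 0.88 V / 524288 = 1.6785 µV.
|e|_max = LSB/2 = 0.839 µV.

0.839 µV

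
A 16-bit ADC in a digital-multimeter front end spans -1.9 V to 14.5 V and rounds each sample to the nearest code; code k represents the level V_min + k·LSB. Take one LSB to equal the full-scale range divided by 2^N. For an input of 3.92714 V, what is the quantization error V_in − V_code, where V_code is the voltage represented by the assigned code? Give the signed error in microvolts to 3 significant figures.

Full-scale range = 14.5 V − (-1.9 V) = 16.4 V. LSB = 16.4 V / 2^16 ≈ 250.2 µV.
Position in LSBs: (3.92714 − (-1.9)) × 65536/16.4 = 23285.8199; rounding gives k = 23286.
Reconstructed level: -1.9 + 23286 × 16.4/65536 V = 3.9271850586 V.
e = 3.92714 − (3.9271850586) = −45.1 µV.

−45.1 µV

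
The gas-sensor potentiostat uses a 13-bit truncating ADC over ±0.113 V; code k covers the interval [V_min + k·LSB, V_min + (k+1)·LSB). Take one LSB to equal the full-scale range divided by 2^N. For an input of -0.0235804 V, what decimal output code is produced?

3241

Range = 0.113 − (-0.113) = 0.226 V. LSB = 0.226 V / 2^13 ≈ 27.59 µV.
code = ⌊(V_in − V_min)/LSB⌋ = ⌊(V_in − V_min) × 2^13 / range⌋
     = ⌊(-0.0235804 − (-0.113)) × 8192 / 0.226⌋ = ⌊0.0894196 × 8192/0.226⌋
     = ⌊3241.263⌋ = 3241.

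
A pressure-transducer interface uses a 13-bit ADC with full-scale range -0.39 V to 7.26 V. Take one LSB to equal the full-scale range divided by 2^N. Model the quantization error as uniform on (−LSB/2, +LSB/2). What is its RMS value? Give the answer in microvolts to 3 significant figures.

The full-scale span is 7.26 − (-0.39) = 7.65 V.
LSB = 7.65 V / 2^13 = 0.93384 mV.
RMS of a uniform error over width LSB is LSB/√12 = 270 µV.

270 µV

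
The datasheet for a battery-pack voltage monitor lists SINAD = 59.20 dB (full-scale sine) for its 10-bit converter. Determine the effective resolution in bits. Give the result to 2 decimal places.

Inverting SNR = 6.02 N + 1.76: N_eff = (59.20 − 1.76)/6.02 = 9.5415.

9.54 bits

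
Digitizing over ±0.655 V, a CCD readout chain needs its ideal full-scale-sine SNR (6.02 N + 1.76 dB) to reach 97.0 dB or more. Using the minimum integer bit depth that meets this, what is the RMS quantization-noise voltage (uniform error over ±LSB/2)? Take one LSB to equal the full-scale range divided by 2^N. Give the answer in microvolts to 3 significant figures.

Range = 0.655 − (-0.655) = 1.31 V.
N ≥ (97.0 − 1.76)/6.02 = 15.821 → N_min = 16.
Step size = 1.31/65536 V = 19.989 µV.
RMS noise = LSB/√12 = 5.77 µV.

5.77 µV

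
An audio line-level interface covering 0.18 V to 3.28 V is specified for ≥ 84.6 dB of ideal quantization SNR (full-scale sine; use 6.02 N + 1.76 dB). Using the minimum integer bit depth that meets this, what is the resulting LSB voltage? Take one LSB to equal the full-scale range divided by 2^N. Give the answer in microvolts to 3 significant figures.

189 µV

Span: 3.28 V − (0.18 V) = 3.1 V.
Solving 6.02 N ≥ 84.6 − 1.76: N ≥ 13.761. Round up → N = 14.
LSB = 3.1 V ÷ 2^14 = 3.1/16384 V = 189 µV.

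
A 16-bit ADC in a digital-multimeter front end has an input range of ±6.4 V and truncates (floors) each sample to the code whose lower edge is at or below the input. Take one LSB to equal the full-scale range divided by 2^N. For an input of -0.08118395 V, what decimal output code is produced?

32352

Full-scale range = 6.4 V − (-6.4 V) = 12.8 V. LSB = 12.8 V / 2^16 ≈ 195.3 µV.
code = ⌊(V_in − V_min)/LSB⌋ = ⌊(V_in − V_min) × 2^16 / range⌋
     = ⌊(-0.08118395 − (-6.4)) × 65536 / 12.8⌋ = ⌊6.31881605 × 65536/12.8⌋
     = ⌊32352.338⌋ = 32352.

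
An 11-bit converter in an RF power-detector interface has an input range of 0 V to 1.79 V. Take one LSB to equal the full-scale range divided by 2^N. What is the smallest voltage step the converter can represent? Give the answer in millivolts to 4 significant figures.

0.8740 mV

Range is 1.79 V.
There are 2^11 = 2048 steps.
Step size = 1.79/2048 V = 0.8740 mV.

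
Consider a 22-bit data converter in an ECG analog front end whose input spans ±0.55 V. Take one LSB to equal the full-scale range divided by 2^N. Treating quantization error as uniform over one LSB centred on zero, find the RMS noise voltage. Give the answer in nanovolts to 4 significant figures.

75.71 nV

The full-scale span is 0.55 − (-0.55) = 1.1 V.
One LSB is 1.1 V / 4194304 = 262.260 nV.
For a uniform distribution on [−LSB/2, +LSB/2], V_rms = LSB/√12 = 262.260 nV/3.4641 = 75.71 nV.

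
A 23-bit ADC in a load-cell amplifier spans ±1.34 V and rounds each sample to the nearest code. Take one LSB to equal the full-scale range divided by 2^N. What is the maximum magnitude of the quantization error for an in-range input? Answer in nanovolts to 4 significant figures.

Span: 1.34 V − (-1.34 V) = 2.68 V.
LSB = 2.68 V / 2^23 = 319.481 nV.
|e|_max = LSB/2 = 159.7 nV.

159.7 nV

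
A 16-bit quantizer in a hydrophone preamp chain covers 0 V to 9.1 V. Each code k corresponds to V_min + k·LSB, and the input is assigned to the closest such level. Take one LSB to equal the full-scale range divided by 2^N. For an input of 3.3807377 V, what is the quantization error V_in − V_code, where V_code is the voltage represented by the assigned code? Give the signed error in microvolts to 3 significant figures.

+35.5 µV

Range is 9.1 V. LSB = 9.1 V / 2^16 ≈ 138.9 µV.
(3.3807377 − (0)) / LSB = 3.3807377 × 65536/9.1 = 24347.2556. Nearest integer: k = 24347.
V_code = 0 + (24347/65536) × 9.1 = 3.3807022095 V.
V_in − V_code = 3.3807377 − (3.3807022095) = +35.5 µV.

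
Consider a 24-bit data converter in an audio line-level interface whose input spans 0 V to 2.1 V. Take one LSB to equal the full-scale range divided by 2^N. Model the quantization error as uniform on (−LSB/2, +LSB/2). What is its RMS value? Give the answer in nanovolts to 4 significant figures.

36.13 nV

Span = 2.1 V.
LSB = 2.1 V ÷ 2^24 = 2.1/16777216 V = 125.170 nV.
RMS of a uniform error over width LSB is LSB/√12 = 36.13 nV.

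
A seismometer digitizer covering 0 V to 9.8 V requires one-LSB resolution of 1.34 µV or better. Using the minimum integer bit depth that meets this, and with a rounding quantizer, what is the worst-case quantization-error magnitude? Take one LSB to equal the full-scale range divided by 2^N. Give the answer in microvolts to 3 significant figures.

0.584 µV

V_FS = 9.8 V.
Need 2^N ≥ 9.8 V / 1.34 µV = 7.313e6 → N_min = 23.
LSB = 9.8 V ÷ 2^23 = 9.8/8388608 V = 1.1683 µV.
Max error for round-to-nearest is LSB/2 = 0.584 µV.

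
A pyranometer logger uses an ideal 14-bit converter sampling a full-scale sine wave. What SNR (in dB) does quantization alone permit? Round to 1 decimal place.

86.0 dB

For an ideal N-bit converter with full-scale sine input, SNR = 6.02 N + 1.76 dB. SNR = 6.02 × 14 + 1.76 = 84.28 + 1.76 = 86.04 dB.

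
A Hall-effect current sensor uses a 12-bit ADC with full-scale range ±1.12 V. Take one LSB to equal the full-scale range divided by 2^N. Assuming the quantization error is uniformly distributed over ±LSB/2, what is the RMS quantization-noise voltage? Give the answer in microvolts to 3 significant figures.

Range = 1.12 − (-1.12) = 2.24 V.
Step size = 2.24/4096 V = 0.54688 mV.
σ_q = LSB/√12 = 0.54688 mV/3.4641 = 158 µV.

158 µV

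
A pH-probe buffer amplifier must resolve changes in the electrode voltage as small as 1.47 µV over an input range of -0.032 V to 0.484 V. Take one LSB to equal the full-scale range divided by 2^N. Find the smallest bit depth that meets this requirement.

Full-scale range = 0.484 V − (-0.032 V) = 0.516 V.
Levels needed ≥ 0.516/1.47 µV = 351000. 2^19 = 524288 suffices, so N_min = 19.

19 bits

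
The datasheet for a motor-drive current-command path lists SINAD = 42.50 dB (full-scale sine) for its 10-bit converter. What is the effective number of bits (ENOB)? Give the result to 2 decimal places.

6.77 bits

ENOB = (SINAD − 1.76) / 6.02 = (42.50 − 1.76) / 6.02 = 40.74 / 6.02 = 6.7674.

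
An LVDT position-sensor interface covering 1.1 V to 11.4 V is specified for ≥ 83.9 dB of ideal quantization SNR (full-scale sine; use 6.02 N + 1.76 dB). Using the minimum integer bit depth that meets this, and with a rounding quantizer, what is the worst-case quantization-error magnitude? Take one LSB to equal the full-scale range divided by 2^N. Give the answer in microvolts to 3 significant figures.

314 µV

Range = 11.4 − (1.1) = 10.3 V.
6.02 N + 1.76 ≥ 83.9 gives N ≥ 13.645, so the minimum integer is 14.
LSB = 10.3 V / 2^14 = 0.62866 mV.
|e|_max = LSB/2 = 314 µV.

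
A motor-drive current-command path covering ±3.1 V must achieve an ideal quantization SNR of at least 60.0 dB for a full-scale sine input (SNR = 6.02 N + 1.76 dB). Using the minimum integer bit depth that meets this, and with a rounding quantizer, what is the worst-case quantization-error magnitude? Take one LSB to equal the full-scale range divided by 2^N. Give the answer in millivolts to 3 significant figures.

3.03 mV

The full-scale span is 3.1 − (-3.1) = 6.2 V.
N ≥ (60.0 − 1.76)/6.02 = 9.674 → N_min = 10.
LSB = 6.2 V / 2^10 = 6.0547 mV.
Max error for round-to-nearest is LSB/2 = 3.03 mV.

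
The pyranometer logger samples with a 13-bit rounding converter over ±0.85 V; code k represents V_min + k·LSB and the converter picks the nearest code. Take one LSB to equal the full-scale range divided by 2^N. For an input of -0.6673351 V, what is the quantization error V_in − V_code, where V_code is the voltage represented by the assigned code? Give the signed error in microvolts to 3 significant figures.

+47.7 µV

Span: 0.85 V − (-0.85 V) = 1.7 V. LSB = 1.7 V / 2^13 ≈ 207.5 µV.
(-0.6673351 − (-0.85)) / LSB = 0.1826649 × 8192/1.7 = 880.2299. Nearest integer: k = 880.
V_code = V_min + k × range/2^13 = -0.85 + 880 × 1.7/8192 = -0.6673828125 V.
e = -0.6673351 − (-0.6673828125) = +47.7 µV.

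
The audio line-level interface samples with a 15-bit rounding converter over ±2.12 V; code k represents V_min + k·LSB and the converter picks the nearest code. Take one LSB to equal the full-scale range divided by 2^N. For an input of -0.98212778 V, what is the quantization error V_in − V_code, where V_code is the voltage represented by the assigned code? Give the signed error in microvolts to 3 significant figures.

−23.3 µV

The full-scale span is 2.12 − (-2.12) = 4.24 V. LSB = 4.24 V / 2^15 ≈ 129.4 µV.
Position in LSBs: (-0.98212778 − (-2.12)) × 32768/4.24 = 8793.8200; rounding gives k = 8794.
V_code = V_min + k × range/2^15 = -2.12 + 8794 × 4.24/32768 = -0.98210449219 V.
Error = V_in − V_code = -0.98212778 − (-0.98210449219) = −23.3 µV.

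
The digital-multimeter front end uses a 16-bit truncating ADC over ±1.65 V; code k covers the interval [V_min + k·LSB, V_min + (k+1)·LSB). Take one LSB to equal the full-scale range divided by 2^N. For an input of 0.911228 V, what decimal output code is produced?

The full-scale span is 1.65 − (-1.65) = 3.3 V. LSB = 3.3 V / 2^16 ≈ 50.35 µV.
V_in − V_min = 0.911228 − (-1.65) = 2.561228 V.
Divide by LSB: 2.561228 × 65536/3.3 = 50864.4358.
Truncating gives code 50864.

50864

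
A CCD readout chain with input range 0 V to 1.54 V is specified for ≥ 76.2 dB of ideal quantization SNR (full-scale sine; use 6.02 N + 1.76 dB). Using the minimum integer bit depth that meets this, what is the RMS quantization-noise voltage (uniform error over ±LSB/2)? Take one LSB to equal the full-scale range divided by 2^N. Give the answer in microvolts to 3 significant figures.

Range is 1.54 V.
Solving 6.02 N ≥ 76.2 − 1.76: N ≥ 12.365. Round up → N = 13.
One LSB is 1.54 V / 8192 = 187.99 µV.
RMS noise = LSB/√12 = 54.3 µV.

54.3 µV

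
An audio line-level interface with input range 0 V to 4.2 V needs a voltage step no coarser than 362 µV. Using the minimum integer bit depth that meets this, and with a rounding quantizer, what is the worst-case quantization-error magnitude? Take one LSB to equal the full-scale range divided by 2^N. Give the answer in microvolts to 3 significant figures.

128 µV

Range is 4.2 V.
Need 2^N ≥ 4.2 V / 362 µV = 11600 → N_min = 14.
Step size = 4.2/16384 V = 256.35 µV.
|e|_max = LSB/2 = 128 µV.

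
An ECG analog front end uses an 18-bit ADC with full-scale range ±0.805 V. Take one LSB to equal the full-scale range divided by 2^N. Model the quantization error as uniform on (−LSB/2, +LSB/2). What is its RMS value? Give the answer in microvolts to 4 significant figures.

1.773 µV

Full-scale range = 0.805 V − (-0.805 V) = 1.61 V.
LSB = 1.61 V / 2^18 = 6.14166 µV.
For a uniform distribution on [−LSB/2, +LSB/2], V_rms = LSB/√12 = 6.14166 µV/3.4641 = 1.773 µV.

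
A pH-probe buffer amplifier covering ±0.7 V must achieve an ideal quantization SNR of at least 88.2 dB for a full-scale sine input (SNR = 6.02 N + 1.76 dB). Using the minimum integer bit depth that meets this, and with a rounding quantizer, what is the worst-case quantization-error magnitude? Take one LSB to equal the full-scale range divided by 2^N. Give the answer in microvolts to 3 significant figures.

Span: 0.7 V − (-0.7 V) = 1.4 V.
Solving 6.02 N ≥ 88.2 − 1.76: N ≥ 14.359. Round up → N = 15.
Step size = 1.4/32768 V = 42.725 µV.
|e|_max = LSB/2 = 21.4 µV.

21.4 µV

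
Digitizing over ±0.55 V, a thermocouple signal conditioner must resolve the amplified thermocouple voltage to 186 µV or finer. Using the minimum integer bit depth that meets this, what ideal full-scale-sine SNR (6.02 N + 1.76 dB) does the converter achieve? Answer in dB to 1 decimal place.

Full-scale range = 0.55 V − (-0.55 V) = 1.1 V.
1.1 V / 186 µV = 5914. Since 2^12 = 4096 and 2^13 = 8192, N = 13.
6.02(13) + 1.76 = 80.02 dB.

80.0 dB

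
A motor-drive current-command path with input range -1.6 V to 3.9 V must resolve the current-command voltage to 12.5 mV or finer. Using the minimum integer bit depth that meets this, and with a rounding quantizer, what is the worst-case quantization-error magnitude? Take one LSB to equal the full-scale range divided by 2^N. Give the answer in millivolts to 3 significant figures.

Range = 3.9 − (-1.6) = 5.5 V.
5.5 V / 12.5 mV = 440.0. Since 2^8 = 256 and 2^9 = 512, N = 9.
LSB = 5.5 V ÷ 2^9 = 5.5/512 V = 10.742 mV.
Max error for round-to-nearest is LSB/2 = 5.37 mV.

5.37 mV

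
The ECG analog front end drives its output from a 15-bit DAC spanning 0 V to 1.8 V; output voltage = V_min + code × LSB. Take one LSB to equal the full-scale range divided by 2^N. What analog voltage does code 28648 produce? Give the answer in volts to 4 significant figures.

Span = 1.8 V. LSB = 1.8 V / 2^15.
V_out = 0 + 28648 × (1.8/32768) V
      = 0 + 1.57368 = 1.57368 V.

1.574 V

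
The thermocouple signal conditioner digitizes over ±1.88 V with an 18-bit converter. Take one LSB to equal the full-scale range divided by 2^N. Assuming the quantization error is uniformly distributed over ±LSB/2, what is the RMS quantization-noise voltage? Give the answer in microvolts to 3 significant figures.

The full-scale span is 1.88 − (-1.88) = 3.76 V.
LSB = 3.76 V ÷ 2^18 = 3.76/262144 V = 14.343 µV.
RMS of a uniform error over width LSB is LSB/√12 = 4.14 µV.

4.14 µV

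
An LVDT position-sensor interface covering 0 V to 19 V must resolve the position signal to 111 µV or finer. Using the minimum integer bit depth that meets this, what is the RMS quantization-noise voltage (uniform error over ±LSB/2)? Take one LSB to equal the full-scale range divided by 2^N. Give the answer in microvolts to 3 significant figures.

20.9 µV

Range is 19 V.
Need 2^N ≥ 19 V / 111 µV = 171200 → N_min = 18.
LSB = 19 V / 2^18 = 72.479 µV.
σ_q = LSB/√12 = 72.479 µV/3.4641 = 20.9 µV.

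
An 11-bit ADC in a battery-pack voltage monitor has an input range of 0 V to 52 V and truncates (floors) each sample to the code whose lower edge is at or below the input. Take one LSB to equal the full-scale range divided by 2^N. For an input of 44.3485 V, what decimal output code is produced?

1746

V_FS = 52 V. LSB = 52 V / 2^11 ≈ 25.39 mV.
code = ⌊(V_in − V_min)/LSB⌋ = ⌊(V_in − V_min) × 2^11 / range⌋
     = ⌊(44.3485 − (0)) × 2048 / 52⌋ = ⌊44.3485 × 2048/52⌋
     = ⌊1746.649⌋ = 1746.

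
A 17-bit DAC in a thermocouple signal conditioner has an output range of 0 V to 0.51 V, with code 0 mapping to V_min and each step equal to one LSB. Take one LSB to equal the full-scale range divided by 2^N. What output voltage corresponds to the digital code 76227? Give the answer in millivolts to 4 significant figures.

Range is 0.51 V. LSB = 0.51 V / 2^17.
Output = V_min + (76227/131072) × range = 0 + 0.581566 × 0.51 V
      = 0 V + 0.296599 V = 0.296599 V.

296.6 mV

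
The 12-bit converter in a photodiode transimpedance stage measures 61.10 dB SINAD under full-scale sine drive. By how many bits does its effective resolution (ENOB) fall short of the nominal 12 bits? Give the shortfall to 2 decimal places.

2.14 bits

ENOB = (SINAD − 1.76)/6.02 = (61.10 − 1.76)/6.02 = 9.8571 bits.
Shortfall = 12 − 9.8571 = 2.1429 bits.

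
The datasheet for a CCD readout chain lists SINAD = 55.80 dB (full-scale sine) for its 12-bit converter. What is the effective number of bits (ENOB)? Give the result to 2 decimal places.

8.98 bits

(55.80 − 1.76) / 6.02 = 54.04/6.02 = 8.9767 effective bits.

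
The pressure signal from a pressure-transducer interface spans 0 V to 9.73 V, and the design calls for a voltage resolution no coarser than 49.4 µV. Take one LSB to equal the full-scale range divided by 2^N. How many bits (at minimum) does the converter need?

Full-scale range = 9.73 V.
Need 2^N ≥ 9.73 V / 49.4 µV = 197000 → N_min = 18.

18 bits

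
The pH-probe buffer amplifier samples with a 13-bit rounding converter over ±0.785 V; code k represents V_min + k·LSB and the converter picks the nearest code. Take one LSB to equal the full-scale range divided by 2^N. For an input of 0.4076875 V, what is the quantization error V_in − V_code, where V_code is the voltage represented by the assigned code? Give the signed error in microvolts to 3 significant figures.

Span: 0.785 V − (-0.785 V) = 1.57 V. LSB = 1.57 V / 2^13 ≈ 191.7 µV.
(V_in − V_min)/LSB = (0.4076875 − (-0.785)) × 8192/1.57 = 6223.2459 → nearest code k = 6223.
Reconstructed level: -0.785 + 6223 × 1.57/8192 V = 0.4076403809 V.
Error = V_in − V_code = 0.4076875 − (0.4076403809) = +47.1 µV.

+47.1 µV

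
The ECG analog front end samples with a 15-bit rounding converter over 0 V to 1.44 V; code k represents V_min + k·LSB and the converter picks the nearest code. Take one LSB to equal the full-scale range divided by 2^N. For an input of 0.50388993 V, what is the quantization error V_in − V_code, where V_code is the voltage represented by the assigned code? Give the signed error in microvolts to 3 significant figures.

Full-scale range = 1.44 V. LSB = 1.44 V / 2^15 ≈ 43.95 µV.
(0.50388993 − (0)) / LSB = 0.50388993 × 32768/1.44 = 11466.2953. Nearest integer: k = 11466.
V_code = 0 + (11466/32768) × 1.44 = 0.50387695313 V.
V_in − V_code = 0.50388993 − (0.50387695313) = +13.0 µV.

+13.0 µV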